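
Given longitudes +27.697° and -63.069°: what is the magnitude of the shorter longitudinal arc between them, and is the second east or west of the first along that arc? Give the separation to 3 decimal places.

Raw difference: -63.069 − 27.697 = -90.766°.
Normalise into (−180°, 180°]: -90.766° stays -90.766°.
Negative ⇒ the second point lies to the west; separation 90.766°.

90.766° west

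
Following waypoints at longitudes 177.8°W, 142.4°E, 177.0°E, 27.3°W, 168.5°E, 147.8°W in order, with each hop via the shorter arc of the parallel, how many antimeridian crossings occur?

4

Leg 1: -177.8° → +142.4°, shortest Δλ = -39.8° (west) — crosses 180°.
Leg 2: +142.4° → +177.0°, shortest Δλ = 34.6° (east) — does not cross 180°.
Leg 3: +177.0° → -27.3°, shortest Δλ = 155.7° (east) — crosses 180°.
Leg 4: -27.3° → +168.5°, shortest Δλ = -164.2° (west) — crosses 180°.
Leg 5: +168.5° → -147.8°, shortest Δλ = 43.7° (east) — crosses 180°.
Total crossings: 4.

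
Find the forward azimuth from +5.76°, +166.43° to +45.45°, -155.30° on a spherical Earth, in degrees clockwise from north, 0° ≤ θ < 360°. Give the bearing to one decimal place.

Δλ = -155.30 − 166.43 = -321.73°; wrapped into (−180°, 180°]: 38.27°.
θ = atan2( sin Δλ · cos φ₂ , cos φ₁ · sin φ₂ − sin φ₁ · cos φ₂ · cos Δλ )
  = atan2(0.43451, 0.65376) = 33.609° → normalised to [0°, 360°): 33.609°.

33.6°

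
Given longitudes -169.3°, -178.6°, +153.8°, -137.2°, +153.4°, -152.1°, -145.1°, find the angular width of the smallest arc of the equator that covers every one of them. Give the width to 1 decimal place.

Sort the longitudes: -178.6°, -169.3°, -152.1°, -145.1°, -137.2°, +153.4°, +153.8°.
Eastward gaps between consecutive values (wrapping around): 9.3°, 17.2°, 7.0°, 7.9°, 290.6°, 0.4°, 27.6°.
Largest gap = 290.6° ⇒ minimal covering band is its complement: 360° − 290.6° = 69.4°.
Band runs from +153.4° eastward to -137.2°, crossing the antimeridian.

69.4°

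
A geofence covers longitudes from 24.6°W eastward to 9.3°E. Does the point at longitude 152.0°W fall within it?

Band width going east from -24.6° to +9.3°: ((9.3 − -24.6) mod 360) = 33.9°.
Offset of -152.0° east of the west edge: ((-152.0 − -24.6) mod 360) = 232.6°.
232.6° > 33.9° ⇒ outside.

No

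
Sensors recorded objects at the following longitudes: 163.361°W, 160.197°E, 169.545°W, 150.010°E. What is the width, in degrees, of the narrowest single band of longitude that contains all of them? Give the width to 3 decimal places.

46.629°

Sort the longitudes: -169.545°, -163.361°, +150.010°, +160.197°.
Eastward gaps between consecutive values (wrapping around): 6.184°, 313.371°, 10.187°, 30.258°.
Largest gap = 313.371° ⇒ minimal covering band is its complement: 360° − 313.371° = 46.629°.
Band runs from +150.010° eastward to -163.361°, crossing the antimeridian.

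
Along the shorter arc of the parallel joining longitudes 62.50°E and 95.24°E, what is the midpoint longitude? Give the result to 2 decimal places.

Signed shortest Δλ from +62.50° to +95.24° is +32.74°.
Midpoint longitude = +62.50° + (+32.74°)/2 = +62.50° + 16.37° = +78.87°.

78.87°E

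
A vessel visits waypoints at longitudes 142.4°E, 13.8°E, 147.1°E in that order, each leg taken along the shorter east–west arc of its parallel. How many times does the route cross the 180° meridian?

Leg 1: +142.4° → +13.8°, shortest Δλ = -128.6° (west) — does not cross 180°.
Leg 2: +13.8° → +147.1°, shortest Δλ = 133.3° (east) — does not cross 180°.
Total crossings: 0.

0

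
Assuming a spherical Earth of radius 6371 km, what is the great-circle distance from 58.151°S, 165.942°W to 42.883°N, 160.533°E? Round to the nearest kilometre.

11655 km

Δλ = 160.533 − -165.942 = 326.475°; wrapped into (−180°, 180°]: -33.525°.
Δφ = 42.883 − -58.151 = 101.034°.
a = sin²(Δφ/2) + cos φ₁ · cos φ₂ · sin²(Δλ/2) = 0.627857.
c = 2·atan2(√a, √(1−a)) = 1.82938 rad → d = 6371·c ≈ 11654.99 km.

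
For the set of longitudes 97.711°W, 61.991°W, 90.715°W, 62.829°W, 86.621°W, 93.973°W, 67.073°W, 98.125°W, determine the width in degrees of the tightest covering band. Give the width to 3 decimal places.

Sort the longitudes: -98.125°, -97.711°, -93.973°, -90.715°, -86.621°, -67.073°, -62.829°, -61.991°.
Eastward gaps between consecutive values (wrapping around): 0.414°, 3.738°, 3.258°, 4.094°, 19.548°, 4.244°, 0.838°, 323.866°.
Largest gap = 323.866° ⇒ minimal covering band is its complement: 360° − 323.866° = 36.134°.
Band runs from -98.125° eastward to -61.991°.

36.134°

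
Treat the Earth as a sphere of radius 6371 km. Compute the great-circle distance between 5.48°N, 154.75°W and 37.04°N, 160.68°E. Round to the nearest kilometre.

Δλ = 160.68 − -154.75 = 315.43°; wrapped into (−180°, 180°]: -44.57°.
Δφ = 37.04 − 5.48 = 31.56°.
a = sin²(Δφ/2) + cos φ₁ · cos φ₂ · sin²(Δλ/2) = 0.188215.
c = 2·atan2(√a, √(1−a)) = 0.89750 rad → d = 6371·c ≈ 5717.94 km.

5718 km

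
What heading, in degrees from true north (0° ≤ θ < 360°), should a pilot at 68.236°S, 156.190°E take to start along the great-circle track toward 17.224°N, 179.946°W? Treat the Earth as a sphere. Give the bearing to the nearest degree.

23°

Δλ = -179.946 − 156.190 = -336.136°; wrapped into (−180°, 180°]: 23.864°.
θ = atan2( sin Δλ · cos φ₂ , cos φ₁ · sin φ₂ − sin φ₁ · cos φ₂ · cos Δλ )
  = atan2(0.38642, 0.92103) = 22.761° → normalised to [0°, 360°): 22.761°.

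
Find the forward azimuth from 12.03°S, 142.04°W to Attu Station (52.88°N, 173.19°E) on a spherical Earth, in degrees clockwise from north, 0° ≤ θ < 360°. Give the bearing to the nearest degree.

334°

Δλ = 173.19 − -142.04 = 315.23°; wrapped into (−180°, 180°]: -44.77°.
θ = atan2( sin Δλ · cos φ₂ , cos φ₁ · sin φ₂ − sin φ₁ · cos φ₂ · cos Δλ )
  = atan2(-0.42501, 0.86916) = -26.058° → normalised to [0°, 360°): 333.942°.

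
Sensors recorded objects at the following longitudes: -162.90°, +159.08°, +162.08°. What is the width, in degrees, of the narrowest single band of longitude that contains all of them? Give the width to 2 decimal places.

38.02°

Sort the longitudes: -162.90°, +159.08°, +162.08°.
Eastward gaps between consecutive values (wrapping around): 321.98°, 3.00°, 35.02°.
Largest gap = 321.98° ⇒ minimal covering band is its complement: 360° − 321.98° = 38.02°.
Band runs from +159.08° eastward to -162.90°, crossing the antimeridian.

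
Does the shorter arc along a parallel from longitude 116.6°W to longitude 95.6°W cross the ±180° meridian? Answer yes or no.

Signed shortest Δλ = ((-95.6 − -116.6 + 180) mod 360) − 180 = 21.0°.
Going east by 21.0° from -116.6° reaches -95.6° without touching 180°.

No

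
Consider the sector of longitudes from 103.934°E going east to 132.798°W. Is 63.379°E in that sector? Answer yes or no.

No

Band width going east from +103.934° to -132.798°: ((-132.798 − 103.934) mod 360) = 123.268°.
Offset of +63.379° east of the west edge: ((63.379 − 103.934) mod 360) = 319.445°.
319.445° > 123.268° ⇒ outside.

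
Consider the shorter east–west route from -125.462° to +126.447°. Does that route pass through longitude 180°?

Naïve |126.447 − -125.462| = 251.909° > 180°, so the shorter arc goes the other way round — across 180°.
Signed shortest Δλ = ((126.447 − -125.462 + 180) mod 360) − 180 = -108.091°.
Going west by 108.091° from -125.462° passes through 180° before reaching +126.447°.

Yes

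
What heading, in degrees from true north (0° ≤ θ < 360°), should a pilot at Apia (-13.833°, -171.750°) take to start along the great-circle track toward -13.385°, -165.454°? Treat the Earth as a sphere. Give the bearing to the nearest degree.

Δλ = -165.454 − -171.750 = 6.296°.
θ = atan2( sin Δλ · cos φ₂ , cos φ₁ · sin φ₂ − sin φ₁ · cos φ₂ · cos Δλ )
  = atan2(0.10669, 0.00642) = 86.558° → normalised to [0°, 360°): 86.558°.

87°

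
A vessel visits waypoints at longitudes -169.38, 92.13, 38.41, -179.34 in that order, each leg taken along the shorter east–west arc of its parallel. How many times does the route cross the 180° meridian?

Leg 1: -169.38° → +92.13°, shortest Δλ = -98.49° (west) — crosses 180°.
Leg 2: +92.13° → +38.41°, shortest Δλ = -53.72° (west) — does not cross 180°.
Leg 3: +38.41° → -179.34°, shortest Δλ = 142.25° (east) — crosses 180°.
Total crossings: 2.

2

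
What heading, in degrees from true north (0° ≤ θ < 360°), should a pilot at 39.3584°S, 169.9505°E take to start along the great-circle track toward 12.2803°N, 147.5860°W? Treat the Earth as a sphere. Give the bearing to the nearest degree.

47°

Δλ = -147.5860 − 169.9505 = -317.5365°; wrapped into (−180°, 180°]: 42.4635°.
θ = atan2( sin Δλ · cos φ₂ , cos φ₁ · sin φ₂ − sin φ₁ · cos φ₂ · cos Δλ )
  = atan2(0.65967, 0.62158) = 46.703° → normalised to [0°, 360°): 46.703°.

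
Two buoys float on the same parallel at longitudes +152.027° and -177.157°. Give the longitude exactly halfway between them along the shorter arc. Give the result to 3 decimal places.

+167.435°

Signed shortest Δλ from +152.027° to -177.157° is +30.816°.
Midpoint longitude = +152.027° + (+30.816°)/2 = +152.027° + 15.408° = +167.435°.
(The naïve average (+152.027 + -177.157)/2 = -12.565° is on the wrong side of the globe.)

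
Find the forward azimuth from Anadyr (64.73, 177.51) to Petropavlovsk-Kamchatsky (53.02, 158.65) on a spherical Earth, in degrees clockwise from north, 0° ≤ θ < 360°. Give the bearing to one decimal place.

Δλ = 158.65 − 177.51 = -18.86°.
θ = atan2( sin Δλ · cos φ₂ , cos φ₁ · sin φ₂ − sin φ₁ · cos φ₂ · cos Δλ )
  = atan2(-0.19445, -0.17375) = -131.783° → normalised to [0°, 360°): 228.217°.

228.2°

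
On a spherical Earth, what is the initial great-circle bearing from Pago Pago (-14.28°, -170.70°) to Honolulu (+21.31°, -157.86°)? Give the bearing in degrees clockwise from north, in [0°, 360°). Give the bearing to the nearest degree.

20°

Δλ = -157.86 − -170.70 = 12.84°.
θ = atan2( sin Δλ · cos φ₂ , cos φ₁ · sin φ₂ − sin φ₁ · cos φ₂ · cos Δλ )
  = atan2(0.20703, 0.57623) = 19.763° → normalised to [0°, 360°): 19.763°.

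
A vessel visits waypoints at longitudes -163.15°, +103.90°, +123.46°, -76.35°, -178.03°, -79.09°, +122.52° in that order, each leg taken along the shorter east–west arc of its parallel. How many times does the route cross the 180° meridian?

Leg 1: -163.15° → +103.90°, shortest Δλ = -92.95° (west) — crosses 180°.
Leg 2: +103.90° → +123.46°, shortest Δλ = 19.56° (east) — does not cross 180°.
Leg 3: +123.46° → -76.35°, shortest Δλ = 160.19° (east) — crosses 180°.
Leg 4: -76.35° → -178.03°, shortest Δλ = -101.68° (west) — does not cross 180°.
Leg 5: -178.03° → -79.09°, shortest Δλ = 98.94° (east) — does not cross 180°.
Leg 6: -79.09° → +122.52°, shortest Δλ = -158.39° (west) — crosses 180°.
Total crossings: 3.

3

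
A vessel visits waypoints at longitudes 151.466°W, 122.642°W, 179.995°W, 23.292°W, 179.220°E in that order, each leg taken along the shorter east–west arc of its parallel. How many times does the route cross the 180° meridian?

Leg 1: -151.466° → -122.642°, shortest Δλ = 28.824° (east) — does not cross 180°.
Leg 2: -122.642° → -179.995°, shortest Δλ = -57.353° (west) — does not cross 180°.
Leg 3: -179.995° → -23.292°, shortest Δλ = 156.703° (east) — does not cross 180°.
Leg 4: -23.292° → +179.220°, shortest Δλ = -157.488° (west) — crosses 180°.
Total crossings: 1.

1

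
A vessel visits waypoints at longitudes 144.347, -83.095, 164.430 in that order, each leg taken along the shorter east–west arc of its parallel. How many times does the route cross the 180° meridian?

2

Leg 1: +144.347° → -83.095°, shortest Δλ = 132.558° (east) — crosses 180°.
Leg 2: -83.095° → +164.430°, shortest Δλ = -112.475° (west) — crosses 180°.
Total crossings: 2.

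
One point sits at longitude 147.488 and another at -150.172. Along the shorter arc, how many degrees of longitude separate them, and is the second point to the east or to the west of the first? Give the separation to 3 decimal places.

62.340° east

Raw difference: -150.172 − 147.488 = -297.66°.
Normalise into (−180°, 180°]: -297.66° + 360° = 62.34°.
Positive ⇒ the second point lies to the east; separation 62.340°.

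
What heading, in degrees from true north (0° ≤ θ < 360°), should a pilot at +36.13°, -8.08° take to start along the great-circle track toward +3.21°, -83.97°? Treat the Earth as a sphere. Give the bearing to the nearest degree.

Δλ = -83.97 − -8.08 = -75.89°.
θ = atan2( sin Δλ · cos φ₂ , cos φ₁ · sin φ₂ − sin φ₁ · cos φ₂ · cos Δλ )
  = atan2(-0.96831, -0.09829) = -95.796° → normalised to [0°, 360°): 264.204°.

264°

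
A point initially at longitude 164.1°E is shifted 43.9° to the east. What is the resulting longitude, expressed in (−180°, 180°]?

152.0°W

Start at +164.1°; shift +43.9° → +208.0°.
+208.0° lies outside (−180°, 180°]; subtract 360° → -152.0°.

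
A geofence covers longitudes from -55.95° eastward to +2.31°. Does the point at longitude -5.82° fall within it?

Band width going east from -55.95° to +2.31°: ((2.31 − -55.95) mod 360) = 58.26°.
Offset of -5.82° east of the west edge: ((-5.82 − -55.95) mod 360) = 50.13°.
50.13° ≤ 58.26° ⇒ inside.

Yes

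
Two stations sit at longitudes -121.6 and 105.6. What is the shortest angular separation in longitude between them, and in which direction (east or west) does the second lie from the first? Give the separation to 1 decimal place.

Raw difference: 105.6 − -121.6 = 227.2°.
Normalise into (−180°, 180°]: 227.2° − 360° = -132.8°.
Negative ⇒ the second point lies to the west; separation 132.8°.

132.8° west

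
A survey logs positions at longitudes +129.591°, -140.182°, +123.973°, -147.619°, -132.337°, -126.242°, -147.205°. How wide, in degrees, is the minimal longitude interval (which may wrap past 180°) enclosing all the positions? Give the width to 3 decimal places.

109.785°

Sort the longitudes: -147.619°, -147.205°, -140.182°, -132.337°, -126.242°, +123.973°, +129.591°.
Eastward gaps between consecutive values (wrapping around): 0.414°, 7.023°, 7.845°, 6.095°, 250.215°, 5.618°, 82.790°.
Largest gap = 250.215° ⇒ minimal covering band is its complement: 360° − 250.215° = 109.785°.
Band runs from +123.973° eastward to -126.242°, crossing the antimeridian.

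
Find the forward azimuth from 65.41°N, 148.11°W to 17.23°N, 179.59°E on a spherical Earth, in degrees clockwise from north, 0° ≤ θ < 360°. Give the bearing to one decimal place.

Δλ = 179.59 − -148.11 = 327.70°; wrapped into (−180°, 180°]: -32.30°.
θ = atan2( sin Δλ · cos φ₂ , cos φ₁ · sin φ₂ − sin φ₁ · cos φ₂ · cos Δλ )
  = atan2(-0.51037, -0.61085) = -140.121° → normalised to [0°, 360°): 219.879°.

219.9°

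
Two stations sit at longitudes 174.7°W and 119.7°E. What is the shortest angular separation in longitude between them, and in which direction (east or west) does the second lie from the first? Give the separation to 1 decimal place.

Raw difference: 119.7 − -174.7 = 294.4°.
Normalise into (−180°, 180°]: 294.4° − 360° = -65.6°.
Negative ⇒ the second point lies to the west; separation 65.6°.

65.6° west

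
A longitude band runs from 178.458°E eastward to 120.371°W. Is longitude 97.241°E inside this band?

Band width going east from +178.458° to -120.371°: ((-120.371 − 178.458) mod 360) = 61.171°.
Offset of +97.241° east of the west edge: ((97.241 − 178.458) mod 360) = 278.783°.
278.783° > 61.171° ⇒ outside.

No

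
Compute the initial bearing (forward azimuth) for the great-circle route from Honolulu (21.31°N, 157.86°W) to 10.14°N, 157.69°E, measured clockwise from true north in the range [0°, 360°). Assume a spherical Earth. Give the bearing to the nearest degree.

Δλ = 157.69 − -157.86 = 315.55°; wrapped into (−180°, 180°]: -44.45°.
θ = atan2( sin Δλ · cos φ₂ , cos φ₁ · sin φ₂ − sin φ₁ · cos φ₂ · cos Δλ )
  = atan2(-0.68935, -0.09136) = -97.549° → normalised to [0°, 360°): 262.451°.

262°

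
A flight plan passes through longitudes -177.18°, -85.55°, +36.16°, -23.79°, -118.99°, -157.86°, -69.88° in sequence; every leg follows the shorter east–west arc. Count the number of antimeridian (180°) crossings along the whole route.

Leg 1: -177.18° → -85.55°, shortest Δλ = 91.63° (east) — does not cross 180°.
Leg 2: -85.55° → +36.16°, shortest Δλ = 121.71° (east) — does not cross 180°.
Leg 3: +36.16° → -23.79°, shortest Δλ = -59.95° (west) — does not cross 180°.
Leg 4: -23.79° → -118.99°, shortest Δλ = -95.2° (west) — does not cross 180°.
Leg 5: -118.99° → -157.86°, shortest Δλ = -38.87° (west) — does not cross 180°.
Leg 6: -157.86° → -69.88°, shortest Δλ = 87.98° (east) — does not cross 180°.
Total crossings: 0.

0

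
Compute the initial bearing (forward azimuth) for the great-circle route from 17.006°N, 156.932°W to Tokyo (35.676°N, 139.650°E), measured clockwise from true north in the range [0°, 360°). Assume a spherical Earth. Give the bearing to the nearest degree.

Δλ = 139.650 − -156.932 = 296.582°; wrapped into (−180°, 180°]: -63.418°.
θ = atan2( sin Δλ · cos φ₂ , cos φ₁ · sin φ₂ − sin φ₁ · cos φ₂ · cos Δλ )
  = atan2(-0.72646, 0.45139) = -58.145° → normalised to [0°, 360°): 301.855°.

302°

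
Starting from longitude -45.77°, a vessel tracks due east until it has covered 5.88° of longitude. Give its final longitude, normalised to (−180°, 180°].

-39.89°

Start at -45.77°; shift +5.88° → -39.89°.
-39.89° already lies in (−180°, 180°].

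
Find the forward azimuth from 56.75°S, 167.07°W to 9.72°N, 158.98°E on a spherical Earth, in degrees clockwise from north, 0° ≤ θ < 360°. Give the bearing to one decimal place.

324.7°

Δλ = 158.98 − -167.07 = 326.05°; wrapped into (−180°, 180°]: -33.95°.
θ = atan2( sin Δλ · cos φ₂ , cos φ₁ · sin φ₂ − sin φ₁ · cos φ₂ · cos Δλ )
  = atan2(-0.55045, 0.77633) = -35.338° → normalised to [0°, 360°): 324.662°.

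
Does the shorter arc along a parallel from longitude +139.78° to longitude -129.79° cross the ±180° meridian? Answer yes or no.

Naïve |-129.79 − 139.78| = 269.57° > 180°, so the shorter arc goes the other way round — across 180°.
Signed shortest Δλ = ((-129.79 − 139.78 + 180) mod 360) − 180 = 90.43°.
Going east by 90.43° from +139.78° passes through 180° before reaching -129.79°.

Yes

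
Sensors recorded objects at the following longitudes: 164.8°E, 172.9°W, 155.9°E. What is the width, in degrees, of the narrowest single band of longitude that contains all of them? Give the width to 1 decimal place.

Sort the longitudes: -172.9°, +155.9°, +164.8°.
Eastward gaps between consecutive values (wrapping around): 328.8°, 8.9°, 22.3°.
Largest gap = 328.8° ⇒ minimal covering band is its complement: 360° − 328.8° = 31.2°.
Band runs from +155.9° eastward to -172.9°, crossing the antimeridian.

31.2°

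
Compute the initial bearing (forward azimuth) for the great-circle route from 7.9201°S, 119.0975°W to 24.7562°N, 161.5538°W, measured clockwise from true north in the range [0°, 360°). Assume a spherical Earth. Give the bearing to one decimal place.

Δλ = -161.5538 − -119.0975 = -42.4563°.
θ = atan2( sin Δλ · cos φ₂ , cos φ₁ · sin φ₂ − sin φ₁ · cos φ₂ · cos Δλ )
  = atan2(-0.61299, 0.50708) = -50.402° → normalised to [0°, 360°): 309.598°.

309.6°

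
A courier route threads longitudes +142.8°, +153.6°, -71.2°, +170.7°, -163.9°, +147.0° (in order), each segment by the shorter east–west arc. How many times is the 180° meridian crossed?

Leg 1: +142.8° → +153.6°, shortest Δλ = 10.8° (east) — does not cross 180°.
Leg 2: +153.6° → -71.2°, shortest Δλ = 135.2° (east) — crosses 180°.
Leg 3: -71.2° → +170.7°, shortest Δλ = -118.1° (west) — crosses 180°.
Leg 4: +170.7° → -163.9°, shortest Δλ = 25.4° (east) — crosses 180°.
Leg 5: -163.9° → +147.0°, shortest Δλ = -49.1° (west) — crosses 180°.
Total crossings: 4.

4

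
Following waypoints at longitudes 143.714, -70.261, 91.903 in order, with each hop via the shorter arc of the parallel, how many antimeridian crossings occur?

1

Leg 1: +143.714° → -70.261°, shortest Δλ = 146.025° (east) — crosses 180°.
Leg 2: -70.261° → +91.903°, shortest Δλ = 162.164° (east) — does not cross 180°.
Total crossings: 1.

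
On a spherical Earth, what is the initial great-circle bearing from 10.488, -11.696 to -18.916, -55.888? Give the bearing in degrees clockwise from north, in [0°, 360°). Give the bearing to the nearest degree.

Δλ = -55.888 − -11.696 = -44.192°.
θ = atan2( sin Δλ · cos φ₂ , cos φ₁ · sin φ₂ − sin φ₁ · cos φ₂ · cos Δλ )
  = atan2(-0.65942, -0.44223) = -123.847° → normalised to [0°, 360°): 236.153°.

236°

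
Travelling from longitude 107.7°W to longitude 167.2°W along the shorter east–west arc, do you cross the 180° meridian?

No

Signed shortest Δλ = ((-167.2 − -107.7 + 180) mod 360) − 180 = -59.5°.
Going west by 59.5° from -107.7° reaches -167.2° without touching 180°.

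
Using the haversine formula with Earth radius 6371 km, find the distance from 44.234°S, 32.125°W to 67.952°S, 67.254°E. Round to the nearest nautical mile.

Δλ = 67.254 − -32.125 = 99.379°.
Δφ = -67.952 − -44.234 = -23.718°.
a = sin²(Δφ/2) + cos φ₁ · cos φ₂ · sin²(Δλ/2) = 0.198628.
c = 2·atan2(√a, √(1−a)) = 0.92386 rad → d = 6371·c ≈ 5885.91 km ≈ 3178.14 nmi.

3178 nmi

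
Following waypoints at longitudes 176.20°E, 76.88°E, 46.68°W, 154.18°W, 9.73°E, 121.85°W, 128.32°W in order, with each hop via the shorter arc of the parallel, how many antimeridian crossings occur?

Leg 1: +176.20° → +76.88°, shortest Δλ = -99.32° (west) — does not cross 180°.
Leg 2: +76.88° → -46.68°, shortest Δλ = -123.56° (west) — does not cross 180°.
Leg 3: -46.68° → -154.18°, shortest Δλ = -107.5° (west) — does not cross 180°.
Leg 4: -154.18° → +9.73°, shortest Δλ = 163.91° (east) — does not cross 180°.
Leg 5: +9.73° → -121.85°, shortest Δλ = -131.58° (west) — does not cross 180°.
Leg 6: -121.85° → -128.32°, shortest Δλ = -6.47° (west) — does not cross 180°.
Total crossings: 0.

0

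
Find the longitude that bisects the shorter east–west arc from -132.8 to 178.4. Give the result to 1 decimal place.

Signed shortest Δλ from -132.8° to +178.4° is -48.8°.
Midpoint longitude = -132.8° + (-48.8°)/2 = -132.8° − 24.4° = -157.2°.
(The naïve average (-132.8 + +178.4)/2 = 22.8° is on the wrong side of the globe.)

-157.2°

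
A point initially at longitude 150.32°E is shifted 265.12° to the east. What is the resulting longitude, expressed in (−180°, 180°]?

55.44°E

Start at +150.32°; shift +265.12° → +415.44°.
+415.44° lies outside (−180°, 180°]; subtract 360° → +55.44°.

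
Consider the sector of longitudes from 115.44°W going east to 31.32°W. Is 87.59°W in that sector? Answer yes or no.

Yes

Band width going east from -115.44° to -31.32°: ((-31.32 − -115.44) mod 360) = 84.12°.
Offset of -87.59° east of the west edge: ((-87.59 − -115.44) mod 360) = 27.85°.
27.85° ≤ 84.12° ⇒ inside.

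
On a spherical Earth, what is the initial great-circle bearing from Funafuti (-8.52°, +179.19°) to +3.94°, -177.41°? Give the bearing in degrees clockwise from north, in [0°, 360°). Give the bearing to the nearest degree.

15°

Δλ = -177.41 − 179.19 = -356.60°; wrapped into (−180°, 180°]: 3.40°.
θ = atan2( sin Δλ · cos φ₂ , cos φ₁ · sin φ₂ − sin φ₁ · cos φ₂ · cos Δλ )
  = atan2(0.05917, 0.21550) = 15.353° → normalised to [0°, 360°): 15.353°.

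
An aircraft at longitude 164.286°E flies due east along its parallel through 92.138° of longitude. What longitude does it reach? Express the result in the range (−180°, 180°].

Start at +164.286°; shift +92.138° → +256.424°.
+256.424° lies outside (−180°, 180°]; subtract 360° → -103.576°.

103.576°W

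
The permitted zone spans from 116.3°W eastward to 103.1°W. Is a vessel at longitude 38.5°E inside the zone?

No

Band width going east from -116.3° to -103.1°: ((-103.1 − -116.3) mod 360) = 13.2°.
Offset of +38.5° east of the west edge: ((38.5 − -116.3) mod 360) = 154.8°.
154.8° > 13.2° ⇒ outside.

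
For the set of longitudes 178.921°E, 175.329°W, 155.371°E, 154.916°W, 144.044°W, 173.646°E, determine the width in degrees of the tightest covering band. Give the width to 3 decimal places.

60.585°

Sort the longitudes: -175.329°, -154.916°, -144.044°, +155.371°, +173.646°, +178.921°.
Eastward gaps between consecutive values (wrapping around): 20.413°, 10.872°, 299.415°, 18.275°, 5.275°, 5.750°.
Largest gap = 299.415° ⇒ minimal covering band is its complement: 360° − 299.415° = 60.585°.
Band runs from +155.371° eastward to -144.044°, crossing the antimeridian.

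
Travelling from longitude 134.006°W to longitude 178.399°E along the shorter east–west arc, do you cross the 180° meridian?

Yes

Naïve |178.399 − -134.006| = 312.405° > 180°, so the shorter arc goes the other way round — across 180°.
Signed shortest Δλ = ((178.399 − -134.006 + 180) mod 360) − 180 = -47.595°.
Going west by 47.595° from -134.006° passes through 180° before reaching +178.399°.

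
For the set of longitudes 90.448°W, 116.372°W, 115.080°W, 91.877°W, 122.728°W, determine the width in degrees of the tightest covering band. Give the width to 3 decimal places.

32.280°

Sort the longitudes: -122.728°, -116.372°, -115.080°, -91.877°, -90.448°.
Eastward gaps between consecutive values (wrapping around): 6.356°, 1.292°, 23.203°, 1.429°, 327.720°.
Largest gap = 327.720° ⇒ minimal covering band is its complement: 360° − 327.720° = 32.280°.
Band runs from -122.728° eastward to -90.448°.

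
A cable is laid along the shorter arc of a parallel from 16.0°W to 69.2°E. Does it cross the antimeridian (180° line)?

Signed shortest Δλ = ((69.2 − -16.0 + 180) mod 360) − 180 = 85.2°.
Going east by 85.2° from -16.0° reaches +69.2° without touching 180°.

No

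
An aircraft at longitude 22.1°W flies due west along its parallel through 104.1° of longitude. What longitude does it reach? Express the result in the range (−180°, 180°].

Start at -22.1°; shift −104.1° → -126.2°.
-126.2° already lies in (−180°, 180°].

126.2°W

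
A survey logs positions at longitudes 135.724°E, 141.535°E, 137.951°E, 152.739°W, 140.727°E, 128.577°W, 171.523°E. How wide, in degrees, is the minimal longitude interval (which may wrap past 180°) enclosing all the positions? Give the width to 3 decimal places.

Sort the longitudes: -152.739°, -128.577°, +135.724°, +137.951°, +140.727°, +141.535°, +171.523°.
Eastward gaps between consecutive values (wrapping around): 24.162°, 264.301°, 2.227°, 2.776°, 0.808°, 29.988°, 35.738°.
Largest gap = 264.301° ⇒ minimal covering band is its complement: 360° − 264.301° = 95.699°.
Band runs from +135.724° eastward to -128.577°, crossing the antimeridian.

95.699°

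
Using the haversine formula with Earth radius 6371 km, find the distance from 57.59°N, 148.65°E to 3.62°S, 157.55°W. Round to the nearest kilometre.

Δλ = -157.55 − 148.65 = -306.20°; wrapped into (−180°, 180°]: 53.80°.
Δφ = -3.62 − 57.59 = -61.21°.
a = sin²(Δφ/2) + cos φ₁ · cos φ₂ · sin²(Δλ/2) = 0.368693.
c = 2·atan2(√a, √(1−a)) = 1.30507 rad → d = 6371·c ≈ 8314.58 km.

8315 km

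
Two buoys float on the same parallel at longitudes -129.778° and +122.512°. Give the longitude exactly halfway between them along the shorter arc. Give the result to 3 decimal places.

Signed shortest Δλ from -129.778° to +122.512° is -107.710°.
Midpoint longitude = -129.778° + (-107.710°)/2 = -129.778° − 53.855° = -183.633°.
Normalise into (−180°, 180°]: +176.367°.
(The naïve average (-129.778 + +122.512)/2 = -3.633° is on the wrong side of the globe.)

+176.367°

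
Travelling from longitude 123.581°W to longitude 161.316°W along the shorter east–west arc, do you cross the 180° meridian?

No

Signed shortest Δλ = ((-161.316 − -123.581 + 180) mod 360) − 180 = -37.735°.
Going west by 37.735° from -123.581° reaches -161.316° without touching 180°.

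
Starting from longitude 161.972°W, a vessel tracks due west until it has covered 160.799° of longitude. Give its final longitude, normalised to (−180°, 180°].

37.229°E

Start at -161.972°; shift −160.799° → -322.771°.
-322.771° lies outside (−180°, 180°]; add 360° → +37.229°.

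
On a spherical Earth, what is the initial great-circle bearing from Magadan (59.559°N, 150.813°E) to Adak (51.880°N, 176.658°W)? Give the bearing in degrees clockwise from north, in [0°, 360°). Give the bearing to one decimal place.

Δλ = -176.658 − 150.813 = -327.471°; wrapped into (−180°, 180°]: 32.529°.
θ = atan2( sin Δλ · cos φ₂ , cos φ₁ · sin φ₂ − sin φ₁ · cos φ₂ · cos Δλ )
  = atan2(0.33194, -0.05013) = 98.588° → normalised to [0°, 360°): 98.588°.

98.6°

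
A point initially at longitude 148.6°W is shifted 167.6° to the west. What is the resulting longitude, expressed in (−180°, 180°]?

Start at -148.6°; shift −167.6° → -316.2°.
-316.2° lies outside (−180°, 180°]; add 360° → +43.8°.

43.8°E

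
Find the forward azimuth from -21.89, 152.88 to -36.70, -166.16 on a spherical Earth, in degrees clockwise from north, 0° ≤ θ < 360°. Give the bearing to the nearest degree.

Δλ = -166.16 − 152.88 = -319.04°; wrapped into (−180°, 180°]: 40.96°.
θ = atan2( sin Δλ · cos φ₂ , cos φ₁ · sin φ₂ − sin φ₁ · cos φ₂ · cos Δλ )
  = atan2(0.52559, -0.32880) = 122.029° → normalised to [0°, 360°): 122.029°.

122°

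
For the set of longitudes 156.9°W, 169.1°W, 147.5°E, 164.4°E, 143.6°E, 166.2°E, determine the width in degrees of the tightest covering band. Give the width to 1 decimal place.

59.5°

Sort the longitudes: -169.1°, -156.9°, +143.6°, +147.5°, +164.4°, +166.2°.
Eastward gaps between consecutive values (wrapping around): 12.2°, 300.5°, 3.9°, 16.9°, 1.8°, 24.7°.
Largest gap = 300.5° ⇒ minimal covering band is its complement: 360° − 300.5° = 59.5°.
Band runs from +143.6° eastward to -156.9°, crossing the antimeridian.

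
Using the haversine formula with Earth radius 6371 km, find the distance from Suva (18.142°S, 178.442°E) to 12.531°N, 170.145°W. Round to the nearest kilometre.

3633 km

Δλ = -170.145 − 178.442 = -348.587°; wrapped into (−180°, 180°]: 11.413°.
Δφ = 12.531 − -18.142 = 30.673°.
a = sin²(Δφ/2) + cos φ₁ · cos φ₂ · sin²(Δλ/2) = 0.079125.
c = 2·atan2(√a, √(1−a)) = 0.57028 rad → d = 6371·c ≈ 3633.26 km.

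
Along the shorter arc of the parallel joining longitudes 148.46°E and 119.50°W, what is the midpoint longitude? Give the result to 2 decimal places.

Signed shortest Δλ from +148.46° to -119.50° is +92.04°.
Midpoint longitude = +148.46° + (+92.04°)/2 = +148.46° + 46.02° = +194.48°.
Normalise into (−180°, 180°]: -165.52°.
(The naïve average (+148.46 + -119.50)/2 = 14.48° is on the wrong side of the globe.)

165.52°W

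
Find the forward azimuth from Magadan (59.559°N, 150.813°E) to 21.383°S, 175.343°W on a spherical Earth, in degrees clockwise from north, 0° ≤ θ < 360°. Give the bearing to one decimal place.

148.7°

Δλ = -175.343 − 150.813 = -326.156°; wrapped into (−180°, 180°]: 33.844°.
θ = atan2( sin Δλ · cos φ₂ , cos φ₁ · sin φ₂ − sin φ₁ · cos φ₂ · cos Δλ )
  = atan2(0.51860, -0.85150) = 148.657° → normalised to [0°, 360°): 148.657°.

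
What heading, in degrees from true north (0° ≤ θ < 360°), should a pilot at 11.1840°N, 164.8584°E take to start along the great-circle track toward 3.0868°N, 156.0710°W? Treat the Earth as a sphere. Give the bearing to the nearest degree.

99°

Δλ = -156.0710 − 164.8584 = -320.9294°; wrapped into (−180°, 180°]: 39.0706°.
θ = atan2( sin Δλ · cos φ₂ , cos φ₁ · sin φ₂ − sin φ₁ · cos φ₂ · cos Δλ )
  = atan2(0.62936, -0.09754) = 98.810° → normalised to [0°, 360°): 98.810°.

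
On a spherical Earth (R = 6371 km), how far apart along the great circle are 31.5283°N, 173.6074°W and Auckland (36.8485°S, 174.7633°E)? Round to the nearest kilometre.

7699 km

Δλ = 174.7633 − -173.6074 = 348.3707°; wrapped into (−180°, 180°]: -11.6293°.
Δφ = -36.8485 − 31.5283 = -68.3768°.
a = sin²(Δφ/2) + cos φ₁ · cos φ₂ · sin²(Δλ/2) = 0.322750.
c = 2·atan2(√a, √(1−a)) = 1.20842 rad → d = 6371·c ≈ 7698.83 km.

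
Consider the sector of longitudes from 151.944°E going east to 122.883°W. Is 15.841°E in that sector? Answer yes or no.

No

Band width going east from +151.944° to -122.883°: ((-122.883 − 151.944) mod 360) = 85.173°.
Offset of +15.841° east of the west edge: ((15.841 − 151.944) mod 360) = 223.897°.
223.897° > 85.173° ⇒ outside.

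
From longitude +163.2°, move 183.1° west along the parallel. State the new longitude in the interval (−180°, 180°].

Start at +163.2°; shift −183.1° → -19.9°.
-19.9° already lies in (−180°, 180°].

-19.9°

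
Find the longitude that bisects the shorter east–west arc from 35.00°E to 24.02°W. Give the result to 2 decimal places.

5.49°E

Signed shortest Δλ from +35.00° to -24.02° is -59.02°.
Midpoint longitude = +35.00° + (-59.02°)/2 = +35.00° − 29.51° = +5.49°.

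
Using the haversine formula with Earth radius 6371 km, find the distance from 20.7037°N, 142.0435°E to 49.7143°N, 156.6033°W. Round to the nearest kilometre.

Δλ = -156.6033 − 142.0435 = -298.6468°; wrapped into (−180°, 180°]: 61.3532°.
Δφ = 49.7143 − 20.7037 = 29.0106°.
a = sin²(Δφ/2) + cos φ₁ · cos φ₂ · sin²(Δλ/2) = 0.220173.
c = 2·atan2(√a, √(1−a)) = 0.97683 rad → d = 6371·c ≈ 6223.37 km.

6223 km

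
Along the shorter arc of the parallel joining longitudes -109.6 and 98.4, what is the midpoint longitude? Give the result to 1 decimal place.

Signed shortest Δλ from -109.6° to +98.4° is -152.0°.
Midpoint longitude = -109.6° + (-152.0°)/2 = -109.6° − 76.0° = -185.6°.
Normalise into (−180°, 180°]: +174.4°.
(The naïve average (-109.6 + +98.4)/2 = -5.6° is on the wrong side of the globe.)

+174.4°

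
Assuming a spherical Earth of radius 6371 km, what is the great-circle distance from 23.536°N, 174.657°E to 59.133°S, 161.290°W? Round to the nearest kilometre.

Δλ = -161.290 − 174.657 = -335.947°; wrapped into (−180°, 180°]: 24.053°.
Δφ = -59.133 − 23.536 = -82.669°.
a = sin²(Δφ/2) + cos φ₁ · cos φ₂ · sin²(Δλ/2) = 0.456621.
c = 2·atan2(√a, √(1−a)) = 1.48393 rad → d = 6371·c ≈ 9454.11 km.

9454 km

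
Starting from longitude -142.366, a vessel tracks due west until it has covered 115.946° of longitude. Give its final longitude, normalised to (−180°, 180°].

Start at -142.366°; shift −115.946° → -258.312°.
-258.312° lies outside (−180°, 180°]; add 360° → +101.688°.

+101.688°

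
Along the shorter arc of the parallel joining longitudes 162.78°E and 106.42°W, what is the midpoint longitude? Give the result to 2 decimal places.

151.82°W

Signed shortest Δλ from +162.78° to -106.42° is +90.80°.
Midpoint longitude = +162.78° + (+90.80°)/2 = +162.78° + 45.40° = +208.18°.
Normalise into (−180°, 180°]: -151.82°.
(The naïve average (+162.78 + -106.42)/2 = 28.18° is on the wrong side of the globe.)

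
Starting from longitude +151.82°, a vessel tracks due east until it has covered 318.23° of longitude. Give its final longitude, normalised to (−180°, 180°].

Start at +151.82°; shift +318.23° → +470.05°.
+470.05° lies outside (−180°, 180°]; subtract 360° → +110.05°.

+110.05°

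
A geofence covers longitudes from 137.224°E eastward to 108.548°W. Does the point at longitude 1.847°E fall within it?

No

Band width going east from +137.224° to -108.548°: ((-108.548 − 137.224) mod 360) = 114.228°.
Offset of +1.847° east of the west edge: ((1.847 − 137.224) mod 360) = 224.623°.
224.623° > 114.228° ⇒ outside.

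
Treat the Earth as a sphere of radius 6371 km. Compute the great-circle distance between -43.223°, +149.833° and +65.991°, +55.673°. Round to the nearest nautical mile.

Δλ = 55.673 − 149.833 = -94.160°.
Δφ = 65.991 − -43.223 = 109.214°.
a = sin²(Δφ/2) + cos φ₁ · cos φ₂ · sin²(Δλ/2) = 0.823548.
c = 2·atan2(√a, √(1−a)) = 2.27457 rad → d = 6371·c ≈ 14491.26 km ≈ 7824.66 nmi.

7825 nmi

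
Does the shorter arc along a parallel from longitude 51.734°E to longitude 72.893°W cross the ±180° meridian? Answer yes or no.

Signed shortest Δλ = ((-72.893 − 51.734 + 180) mod 360) − 180 = -124.627°.
Going west by 124.627° from +51.734° reaches -72.893° without touching 180°.

No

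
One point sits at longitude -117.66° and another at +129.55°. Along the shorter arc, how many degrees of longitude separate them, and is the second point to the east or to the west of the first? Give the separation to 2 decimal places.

112.79° west

Raw difference: 129.55 − -117.66 = 247.21°.
Normalise into (−180°, 180°]: 247.21° − 360° = -112.79°.
Negative ⇒ the second point lies to the west; separation 112.79°.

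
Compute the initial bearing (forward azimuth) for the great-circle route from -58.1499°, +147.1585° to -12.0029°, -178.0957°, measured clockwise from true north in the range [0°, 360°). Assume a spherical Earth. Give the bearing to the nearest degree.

44°

Δλ = -178.0957 − 147.1585 = -325.2542°; wrapped into (−180°, 180°]: 34.7458°.
θ = atan2( sin Δλ · cos φ₂ , cos φ₁ · sin φ₂ − sin φ₁ · cos φ₂ · cos Δλ )
  = atan2(0.55748, 0.57297) = 44.215° → normalised to [0°, 360°): 44.215°.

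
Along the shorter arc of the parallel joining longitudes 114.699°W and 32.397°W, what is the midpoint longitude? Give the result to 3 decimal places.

73.548°W

Signed shortest Δλ from -114.699° to -32.397° is +82.302°.
Midpoint longitude = -114.699° + (+82.302°)/2 = -114.699° + 41.151° = -73.548°.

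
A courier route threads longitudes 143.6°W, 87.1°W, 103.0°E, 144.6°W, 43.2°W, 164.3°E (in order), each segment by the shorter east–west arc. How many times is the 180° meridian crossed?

3

Leg 1: -143.6° → -87.1°, shortest Δλ = 56.5° (east) — does not cross 180°.
Leg 2: -87.1° → +103.0°, shortest Δλ = -169.9° (west) — crosses 180°.
Leg 3: +103.0° → -144.6°, shortest Δλ = 112.4° (east) — crosses 180°.
Leg 4: -144.6° → -43.2°, shortest Δλ = 101.4° (east) — does not cross 180°.
Leg 5: -43.2° → +164.3°, shortest Δλ = -152.5° (west) — crosses 180°.
Total crossings: 3.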